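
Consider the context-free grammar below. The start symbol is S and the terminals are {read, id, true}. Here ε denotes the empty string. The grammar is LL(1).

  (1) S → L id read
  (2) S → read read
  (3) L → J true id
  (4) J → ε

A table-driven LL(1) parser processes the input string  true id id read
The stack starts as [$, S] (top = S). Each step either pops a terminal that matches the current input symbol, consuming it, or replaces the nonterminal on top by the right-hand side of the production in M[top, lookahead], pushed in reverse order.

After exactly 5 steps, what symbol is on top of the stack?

     Stack                Input              Action
  1  $ S                  true id id read $  expand S → L id read
  2  $ read id L          true id id read $  expand L → J true id
  3  $ read id id true J  true id id read $  expand J → ε
  4  $ read id id true    true id id read $  match true
  5  $ read id id         id id read $       match id
Stack after step 5: $ read id (top = id).

id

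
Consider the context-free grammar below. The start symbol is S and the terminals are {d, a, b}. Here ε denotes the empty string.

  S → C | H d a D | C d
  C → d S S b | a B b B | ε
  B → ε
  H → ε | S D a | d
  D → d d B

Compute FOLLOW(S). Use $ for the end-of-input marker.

FIRST(C) = {ε, a, d}
FIRST(B) = {ε}
FIRST(D) = {d}
FIRST(S) = {ε, a, d}  (via C, H d a D, C d)
FIRST(H) = {ε, a, d}  (via S D a)
FOLLOW(S) includes $ since S is the start symbol.
FOLLOW(S): in C→d S S b (occurrence 1), S is followed by S b with FIRST {a, b, d}; in C→d S S b (occurrence 2), S is followed by b with FIRST {b}; in H→S D a, S is followed by D a with FIRST {d}. Thus FOLLOW(S) = {$, a, b, d}.
FOLLOW(C): in S→C, the suffix after C is empty, so FOLLOW(C) ⊇ FOLLOW(S) = {$, a, b, d}; in S→C d, C is followed by d with FIRST {d}. Thus FOLLOW(C) = {$, a, b, d}.
FOLLOW(H): in S→H d a D, H is followed by d a D with FIRST {d}. Thus FOLLOW(H) = {d}.
FOLLOW(D): in S→H d a D, the suffix after D is empty, so FOLLOW(D) ⊇ FOLLOW(S) = {$, a, b, d}; in H→S D a, D is followed by a with FIRST {a}. Thus FOLLOW(D) = {$, a, b, d}.
FOLLOW(B): in C→a B b B (occurrence 1), B is followed by b B with FIRST {b}; in C→a B b B (occurrence 2), the suffix after B is empty, so FOLLOW(B) ⊇ FOLLOW(C) = {$, a, b, d}; in D→d d B, the suffix after B is empty, so FOLLOW(B) ⊇ FOLLOW(D) = {$, a, b, d}. Thus FOLLOW(B) = {$, a, b, d}.

{$, a, b, d}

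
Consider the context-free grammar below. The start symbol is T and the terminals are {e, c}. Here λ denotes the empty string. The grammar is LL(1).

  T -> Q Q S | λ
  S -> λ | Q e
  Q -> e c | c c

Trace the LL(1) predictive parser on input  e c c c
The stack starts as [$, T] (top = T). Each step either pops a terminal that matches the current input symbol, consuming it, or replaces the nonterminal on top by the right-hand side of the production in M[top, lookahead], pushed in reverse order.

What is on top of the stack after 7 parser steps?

S

     Stack      Input      Action
  1  $ T        e c c c $  expand T -> Q Q S
  2  $ S Q Q    e c c c $  expand Q -> e c
  3  $ S Q c e  e c c c $  match e
  4  $ S Q c    c c c $    match c
  5  $ S Q      c c $      expand Q -> c c
  6  $ S c c    c c $      match c
  7  $ S c      c $        match c
Stack after step 7: $ S (top = S).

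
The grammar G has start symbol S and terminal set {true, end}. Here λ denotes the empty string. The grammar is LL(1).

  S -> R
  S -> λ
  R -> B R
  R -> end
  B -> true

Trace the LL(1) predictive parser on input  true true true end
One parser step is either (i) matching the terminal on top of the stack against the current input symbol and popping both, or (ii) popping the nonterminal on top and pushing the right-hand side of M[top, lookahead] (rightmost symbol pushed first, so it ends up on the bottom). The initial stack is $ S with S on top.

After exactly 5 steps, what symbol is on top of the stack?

B

     Stack     Input                 Action
  1  $ S       true true true end $  expand S -> R
  2  $ R       true true true end $  expand R -> B R
  3  $ R B     true true true end $  expand B -> true
  4  $ R true  true true true end $  match true
  5  $ R       true true end $       expand R -> B R
Stack after step 5: $ R B (top = B).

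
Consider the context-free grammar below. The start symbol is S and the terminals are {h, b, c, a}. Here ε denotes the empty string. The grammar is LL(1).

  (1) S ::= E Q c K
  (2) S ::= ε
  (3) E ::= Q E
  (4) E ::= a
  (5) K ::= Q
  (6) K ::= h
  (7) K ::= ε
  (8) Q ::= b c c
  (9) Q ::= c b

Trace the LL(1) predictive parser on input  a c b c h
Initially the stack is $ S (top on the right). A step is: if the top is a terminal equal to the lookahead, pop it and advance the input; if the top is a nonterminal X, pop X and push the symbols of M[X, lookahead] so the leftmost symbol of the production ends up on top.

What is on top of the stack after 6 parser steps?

c

step 1: stack=$ S  input=a c b c h $  — expand S ::= E Q c K
step 2: stack=$ K c Q E  input=a c b c h $  — expand E ::= a
step 3: stack=$ K c Q a  input=a c b c h $  — match a
step 4: stack=$ K c Q  input=c b c h $  — expand Q ::= c b
step 5: stack=$ K c b c  input=c b c h $  — match c
step 6: stack=$ K c b  input=b c h $  — match b
Stack after step 6: $ K c (top = c).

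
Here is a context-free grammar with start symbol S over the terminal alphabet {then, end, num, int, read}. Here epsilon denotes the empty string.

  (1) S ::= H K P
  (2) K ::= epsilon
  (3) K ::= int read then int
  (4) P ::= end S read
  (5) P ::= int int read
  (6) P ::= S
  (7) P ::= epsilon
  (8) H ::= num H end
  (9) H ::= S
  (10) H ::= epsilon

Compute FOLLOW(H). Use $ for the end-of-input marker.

FIRST(K) = {epsilon, int}
FIRST(S) = {epsilon, end, int, num}  (via H K P)
FIRST(P) = {epsilon, end, int, num}  (via S)
FIRST(H) = {epsilon, end, int, num}  (via S)
FOLLOW(S) includes $ since S is the start symbol.
FOLLOW(S): in P::=end S read, S is followed by read with FIRST {read}; in P::=S, the suffix after S is empty, so FOLLOW(S) ⊇ FOLLOW(P) = {$, end, int, num, read}; in H::=S, the suffix after S is empty, so FOLLOW(S) ⊇ FOLLOW(H) = {$, end, int, num, read}. Thus FOLLOW(S) = {$, end, int, num, read}.
FOLLOW(K): in S::=H K P, K is followed by P with FIRST {epsilon, end, int, num}; in S::=H K P, the suffix after K is nullable, so FOLLOW(K) ⊇ FOLLOW(S) = {$, end, int, num, read}. Thus FOLLOW(K) = {$, end, int, num, read}.
FOLLOW(P): in S::=H K P, the suffix after P is empty, so FOLLOW(P) ⊇ FOLLOW(S) = {$, end, int, num, read}. Thus FOLLOW(P) = {$, end, int, num, read}.
FOLLOW(H): in S::=H K P, H is followed by K P with FIRST {epsilon, end, int, num}; in S::=H K P, the suffix after H is nullable, so FOLLOW(H) ⊇ FOLLOW(S) = {$, end, int, num, read}; in H::=num H end, H is followed by end with FIRST {end}. Thus FOLLOW(H) = {$, end, int, num, read}.

{$, end, int, num, read}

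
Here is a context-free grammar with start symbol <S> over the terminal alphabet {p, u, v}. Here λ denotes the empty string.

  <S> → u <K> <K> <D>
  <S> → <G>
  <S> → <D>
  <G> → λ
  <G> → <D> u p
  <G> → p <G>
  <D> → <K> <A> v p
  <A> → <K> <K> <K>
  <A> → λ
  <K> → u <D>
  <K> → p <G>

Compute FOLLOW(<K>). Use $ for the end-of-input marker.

{p, u, v}

FIRST(<K>): from <K>→u <D> we get {u}; from <K>→p <G> we get {p}. So FIRST(<K>) = {p, u}.
FIRST(<D>): from <D>→<K> <A> v p we get {p, u}. So FIRST(<D>) = {p, u}.
FIRST(<A>): from <A>→<K> <K> <K> we get {p, u}; from <A>→λ we get {λ}. So FIRST(<A>) = {λ, p, u}.
FIRST(<G>): from <G>→λ we get {λ}; from <G>→<D> u p we get {p, u}; from <G>→p <G> we get {p}. So FIRST(<G>) = {λ, p, u}.
FIRST(<S>): from <S>→u <K> <K> <D> we get {u}; from <S>→<G> we get {λ, p, u}; from <S>→<D> we get {p, u}. So FIRST(<S>) = {λ, p, u}.
FOLLOW(<S>) includes $ since <S> is the start symbol.
FOLLOW(<S>): <S> appears on no right-hand side. Thus FOLLOW(<S>) = {$}.
FOLLOW(<A>): in <D>→<K> <A> v p, <A> is followed by v p with FIRST {v}. Thus FOLLOW(<A>) = {v}.
FOLLOW(<K>): in <S>→u <K> <K> <D> (occurrence 1), <K> is followed by <K> <D> with FIRST {p, u}; in <S>→u <K> <K> <D> (occurrence 2), <K> is followed by <D> with FIRST {p, u}; in <D>→<K> <A> v p, <K> is followed by <A> v p with FIRST {p, u, v}; in <A>→<K> <K> <K> (occurrence 1), <K> is followed by <K> <K> with FIRST {p, u}; in <A>→<K> <K> <K> (occurrence 2), <K> is followed by <K> with FIRST {p, u}; in <A>→<K> <K> <K> (occurrence 3), the suffix after <K> is empty, so FOLLOW(<K>) ⊇ FOLLOW(<A>) = {v}. Thus FOLLOW(<K>) = {p, u, v}.
FOLLOW(<G>): in <S>→<G>, the suffix after <G> is empty, so FOLLOW(<G>) ⊇ FOLLOW(<S>) = {$}; in <G>→p <G>, the suffix after <G> is empty (adds nothing new); in <K>→p <G>, the suffix after <G> is empty, so FOLLOW(<G>) ⊇ FOLLOW(<K>) = {p, u, v}. Thus FOLLOW(<G>) = {$, p, u, v}.
FOLLOW(<D>): in <S>→u <K> <K> <D>, the suffix after <D> is empty, so FOLLOW(<D>) ⊇ FOLLOW(<S>) = {$}; in <S>→<D>, the suffix after <D> is empty, so FOLLOW(<D>) ⊇ FOLLOW(<S>) = {$}; in <G>→<D> u p, <D> is followed by u p with FIRST {u}; in <K>→u <D>, the suffix after <D> is empty, so FOLLOW(<D>) ⊇ FOLLOW(<K>) = {p, u, v}. Thus FOLLOW(<D>) = {$, p, u, v}.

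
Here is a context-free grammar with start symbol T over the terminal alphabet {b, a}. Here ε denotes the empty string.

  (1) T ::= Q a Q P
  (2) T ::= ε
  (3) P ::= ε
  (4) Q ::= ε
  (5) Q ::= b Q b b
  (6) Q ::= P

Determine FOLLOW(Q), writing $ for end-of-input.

FIRST(P) = {ε}
FIRST(Q) = {ε, b}  (via P)
FIRST(T) = {ε, a, b}  (via Q a Q P)
FOLLOW(T) includes $ since T is the start symbol.
FOLLOW(T): T appears on no right-hand side. Thus FOLLOW(T) = {$}.
FOLLOW(Q): in T::=Q a Q P (occurrence 1), Q is followed by a Q P with FIRST {a}; in T::=Q a Q P (occurrence 2), Q is followed by P with FIRST {ε}; in T::=Q a Q P (occurrence 2), the suffix after Q is nullable, so FOLLOW(Q) ⊇ FOLLOW(T) = {$}; in Q::=b Q b b, Q is followed by b b with FIRST {b}. Thus FOLLOW(Q) = {$, a, b}.
FOLLOW(P): in T::=Q a Q P, the suffix after P is empty, so FOLLOW(P) ⊇ FOLLOW(T) = {$}; in Q::=P, the suffix after P is empty, so FOLLOW(P) ⊇ FOLLOW(Q) = {$, a, b}. Thus FOLLOW(P) = {$, a, b}.

{$, a, b}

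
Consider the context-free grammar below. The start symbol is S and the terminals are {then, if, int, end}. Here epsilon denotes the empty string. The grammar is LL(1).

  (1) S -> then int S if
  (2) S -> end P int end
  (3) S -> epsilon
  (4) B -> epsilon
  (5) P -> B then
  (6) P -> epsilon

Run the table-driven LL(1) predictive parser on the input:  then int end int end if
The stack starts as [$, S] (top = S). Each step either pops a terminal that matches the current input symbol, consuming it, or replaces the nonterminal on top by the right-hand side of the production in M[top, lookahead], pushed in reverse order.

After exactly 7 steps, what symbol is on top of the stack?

     Stack               Input                      Action
  1  $ S                 then int end int end if $  expand S -> then int S if
  2  $ if S int then     then int end int end if $  match then
  3  $ if S int          int end int end if $       match int
  4  $ if S              end int end if $           expand S -> end P int end
  5  $ if end int P end  end int end if $           match end
  6  $ if end int P      int end if $               expand P -> epsilon
  7  $ if end int        int end if $               match int
Stack after step 7: $ if end (top = end).

end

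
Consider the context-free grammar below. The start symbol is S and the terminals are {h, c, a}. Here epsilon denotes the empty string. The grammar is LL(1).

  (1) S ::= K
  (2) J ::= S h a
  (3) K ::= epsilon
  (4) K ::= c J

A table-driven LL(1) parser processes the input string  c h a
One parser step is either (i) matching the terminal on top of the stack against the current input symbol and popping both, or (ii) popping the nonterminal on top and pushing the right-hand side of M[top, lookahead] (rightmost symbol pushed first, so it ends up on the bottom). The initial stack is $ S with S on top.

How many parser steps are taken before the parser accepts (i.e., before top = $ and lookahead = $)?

8

step 1: stack=$ S  input=c h a $  — expand S ::= K
step 2: stack=$ K  input=c h a $  — expand K ::= c J
step 3: stack=$ J c  input=c h a $  — match c
step 4: stack=$ J  input=h a $  — expand J ::= S h a
step 5: stack=$ a h S  input=h a $  — expand S ::= K
step 6: stack=$ a h K  input=h a $  — expand K ::= epsilon
step 7: stack=$ a h  input=h a $  — match h
step 8: stack=$ a  input=a $  — match a
Accept reached after 8 steps.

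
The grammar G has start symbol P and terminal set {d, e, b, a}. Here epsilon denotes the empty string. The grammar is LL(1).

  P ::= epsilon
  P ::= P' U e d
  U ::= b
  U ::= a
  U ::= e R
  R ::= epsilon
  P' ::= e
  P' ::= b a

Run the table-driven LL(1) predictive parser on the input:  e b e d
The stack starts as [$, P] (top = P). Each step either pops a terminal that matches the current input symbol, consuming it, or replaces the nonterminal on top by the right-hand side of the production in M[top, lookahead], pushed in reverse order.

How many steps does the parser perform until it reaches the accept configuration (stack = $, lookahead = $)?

step 1: stack=$ P  input=e b e d $  — expand P ::= P' U e d
step 2: stack=$ d e U P'  input=e b e d $  — expand P' ::= e
step 3: stack=$ d e U e  input=e b e d $  — match e
step 4: stack=$ d e U  input=b e d $  — expand U ::= b
step 5: stack=$ d e b  input=b e d $  — match b
step 6: stack=$ d e  input=e d $  — match e
step 7: stack=$ d  input=d $  — match d
Accept reached after 7 steps.

7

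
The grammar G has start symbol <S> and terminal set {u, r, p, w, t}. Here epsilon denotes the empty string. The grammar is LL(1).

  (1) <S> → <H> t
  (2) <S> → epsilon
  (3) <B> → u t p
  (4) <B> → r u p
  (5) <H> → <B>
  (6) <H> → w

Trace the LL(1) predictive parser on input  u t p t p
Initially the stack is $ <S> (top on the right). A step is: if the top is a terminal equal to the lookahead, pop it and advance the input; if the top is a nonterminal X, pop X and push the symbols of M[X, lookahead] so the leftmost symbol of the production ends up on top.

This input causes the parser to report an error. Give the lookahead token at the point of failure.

p

     Stack      Input        Action
  1  $ <S>      u t p t p $  expand <S> → <H> t
  2  $ t <H>    u t p t p $  expand <H> → <B>
  3  $ t <B>    u t p t p $  expand <B> → u t p
  4  $ t p t u  u t p t p $  match u
  5  $ t p t    t p t p $    match t
  6  $ t p      p t p $      match p
  7  $ t        t p $        match t
  8  $          p $          error: stack empty but input remains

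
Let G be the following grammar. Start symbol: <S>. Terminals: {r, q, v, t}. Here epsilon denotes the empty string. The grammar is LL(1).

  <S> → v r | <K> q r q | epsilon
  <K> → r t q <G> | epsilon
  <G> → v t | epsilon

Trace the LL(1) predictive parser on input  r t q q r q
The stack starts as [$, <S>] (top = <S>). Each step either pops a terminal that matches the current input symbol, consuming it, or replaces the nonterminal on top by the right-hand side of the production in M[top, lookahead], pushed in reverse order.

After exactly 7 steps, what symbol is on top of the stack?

     Stack              Input          Action
  1  $ <S>              r t q q r q $  expand <S> → <K> q r q
  2  $ q r q <K>        r t q q r q $  expand <K> → r t q <G>
  3  $ q r q <G> q t r  r t q q r q $  match r
  4  $ q r q <G> q t    t q q r q $    match t
  5  $ q r q <G> q      q q r q $      match q
  6  $ q r q <G>        q r q $        expand <G> → epsilon
  7  $ q r q            q r q $        match q
Stack after step 7: $ q r (top = r).

r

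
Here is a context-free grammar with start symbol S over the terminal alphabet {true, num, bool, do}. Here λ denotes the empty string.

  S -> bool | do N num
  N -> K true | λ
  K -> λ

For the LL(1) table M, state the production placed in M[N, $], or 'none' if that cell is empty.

FIRST(S): from S->bool we get {bool}; from S->do N num we get {do}. So FIRST(S) = {bool, do}.
FIRST(K): from K->λ we get {λ}. So FIRST(K) = {λ}.
FIRST(N): from N->K true we get {true}; from N->λ we get {λ}. So FIRST(N) = {λ, true}.
FOLLOW(S) includes $ since S is the start symbol.
FOLLOW(N): in S->do N num, N is followed by num with FIRST {num}. Thus FOLLOW(N) = {num}.
For N -> K true: FIRST(K true) = {true}, so it goes in M[N, t] for t ∈ {true}.
For N -> λ: FIRST(λ) = {λ}, so it goes in M[N, t] for t ∈ {}; since λ ∈ FIRST, also for every t ∈ FOLLOW(N) = {num}.
None of these place a production in M[N, $].

none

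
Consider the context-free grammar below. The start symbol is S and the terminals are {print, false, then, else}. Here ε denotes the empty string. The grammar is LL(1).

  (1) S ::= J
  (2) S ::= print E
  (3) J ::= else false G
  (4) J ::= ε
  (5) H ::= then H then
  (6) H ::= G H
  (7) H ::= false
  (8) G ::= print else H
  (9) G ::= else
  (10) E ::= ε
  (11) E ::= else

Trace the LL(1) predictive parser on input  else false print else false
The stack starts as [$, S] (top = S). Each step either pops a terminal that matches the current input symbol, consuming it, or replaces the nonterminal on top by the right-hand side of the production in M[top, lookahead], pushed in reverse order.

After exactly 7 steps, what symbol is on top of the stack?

step 1: stack=$ S  input=else false print else false $  — expand S ::= J
step 2: stack=$ J  input=else false print else false $  — expand J ::= else false G
step 3: stack=$ G false else  input=else false print else false $  — match else
step 4: stack=$ G false  input=false print else false $  — match false
step 5: stack=$ G  input=print else false $  — expand G ::= print else H
step 6: stack=$ H else print  input=print else false $  — match print
step 7: stack=$ H else  input=else false $  — match else
Stack after step 7: $ H (top = H).

H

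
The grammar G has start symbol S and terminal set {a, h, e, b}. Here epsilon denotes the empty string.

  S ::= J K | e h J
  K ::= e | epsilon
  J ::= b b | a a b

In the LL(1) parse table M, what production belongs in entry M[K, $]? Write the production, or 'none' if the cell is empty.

K ::= epsilon

FIRST(K) = {epsilon, e}
FIRST(J) = {a, b}
FIRST(S) = {a, b, e}  (via J K)
FOLLOW(S) includes $ since S is the start symbol.
FOLLOW(S): S appears on no right-hand side. Thus FOLLOW(S) = {$}.
FOLLOW(K): in S::=J K, the suffix after K is empty, so FOLLOW(K) ⊇ FOLLOW(S) = {$}. Thus FOLLOW(K) = {$}.
For K ::= e: FIRST(e) = {e}, so it goes in M[K, t] for t ∈ {e}.
For K ::= epsilon: FIRST(epsilon) = {epsilon}, so it goes in M[K, t] for t ∈ {}; since epsilon ∈ FIRST, also for every t ∈ FOLLOW(K) = {$}.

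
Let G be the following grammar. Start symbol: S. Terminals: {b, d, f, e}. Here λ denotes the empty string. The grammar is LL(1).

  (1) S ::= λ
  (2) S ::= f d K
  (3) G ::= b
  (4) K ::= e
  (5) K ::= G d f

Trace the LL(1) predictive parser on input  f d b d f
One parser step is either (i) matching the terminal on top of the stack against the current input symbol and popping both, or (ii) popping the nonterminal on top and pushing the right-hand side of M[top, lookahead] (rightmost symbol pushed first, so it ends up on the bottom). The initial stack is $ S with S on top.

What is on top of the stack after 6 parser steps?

d

step 1: stack=$ S  input=f d b d f $  — expand S ::= f d K
step 2: stack=$ K d f  input=f d b d f $  — match f
step 3: stack=$ K d  input=d b d f $  — match d
step 4: stack=$ K  input=b d f $  — expand K ::= G d f
step 5: stack=$ f d G  input=b d f $  — expand G ::= b
step 6: stack=$ f d b  input=b d f $  — match b
Stack after step 6: $ f d (top = d).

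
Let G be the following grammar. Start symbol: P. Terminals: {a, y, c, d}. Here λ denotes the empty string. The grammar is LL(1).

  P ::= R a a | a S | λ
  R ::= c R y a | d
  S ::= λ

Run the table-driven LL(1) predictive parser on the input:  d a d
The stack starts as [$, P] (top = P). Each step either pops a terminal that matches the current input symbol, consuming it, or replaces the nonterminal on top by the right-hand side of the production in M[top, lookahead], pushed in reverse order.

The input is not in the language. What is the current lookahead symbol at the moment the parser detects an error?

d

     Stack    Input    Action
  1  $ P      d a d $  expand P ::= R a a
  2  $ a a R  d a d $  expand R ::= d
  3  $ a a d  d a d $  match d
  4  $ a a    a d $    match a
  5  $ a      d $      error: top is terminal a but lookahead is d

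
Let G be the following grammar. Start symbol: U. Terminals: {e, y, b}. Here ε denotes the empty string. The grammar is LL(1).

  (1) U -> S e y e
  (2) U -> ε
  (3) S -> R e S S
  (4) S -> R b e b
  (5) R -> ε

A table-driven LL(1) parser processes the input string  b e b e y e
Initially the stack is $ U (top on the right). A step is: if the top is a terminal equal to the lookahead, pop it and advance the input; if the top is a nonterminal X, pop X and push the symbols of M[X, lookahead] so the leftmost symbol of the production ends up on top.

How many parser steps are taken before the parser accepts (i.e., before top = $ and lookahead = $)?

step 1: stack=$ U  input=b e b e y e $  — expand U -> S e y e
step 2: stack=$ e y e S  input=b e b e y e $  — expand S -> R b e b
step 3: stack=$ e y e b e b R  input=b e b e y e $  — expand R -> ε
step 4: stack=$ e y e b e b  input=b e b e y e $  — match b
step 5: stack=$ e y e b e  input=e b e y e $  — match e
step 6: stack=$ e y e b  input=b e y e $  — match b
step 7: stack=$ e y e  input=e y e $  — match e
step 8: stack=$ e y  input=y e $  — match y
step 9: stack=$ e  input=e $  — match e
Accept reached after 9 steps.

9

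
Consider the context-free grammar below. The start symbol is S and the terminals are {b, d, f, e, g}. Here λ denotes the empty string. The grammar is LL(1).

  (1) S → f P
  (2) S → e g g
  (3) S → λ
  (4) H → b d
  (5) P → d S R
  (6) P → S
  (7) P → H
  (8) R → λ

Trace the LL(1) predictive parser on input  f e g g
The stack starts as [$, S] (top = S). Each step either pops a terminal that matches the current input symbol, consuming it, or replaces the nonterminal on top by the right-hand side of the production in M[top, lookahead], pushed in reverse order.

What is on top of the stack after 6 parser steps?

step 1: stack=$ S  input=f e g g $  — expand S → f P
step 2: stack=$ P f  input=f e g g $  — match f
step 3: stack=$ P  input=e g g $  — expand P → S
step 4: stack=$ S  input=e g g $  — expand S → e g g
step 5: stack=$ g g e  input=e g g $  — match e
step 6: stack=$ g g  input=g g $  — match g
Stack after step 6: $ g (top = g).

g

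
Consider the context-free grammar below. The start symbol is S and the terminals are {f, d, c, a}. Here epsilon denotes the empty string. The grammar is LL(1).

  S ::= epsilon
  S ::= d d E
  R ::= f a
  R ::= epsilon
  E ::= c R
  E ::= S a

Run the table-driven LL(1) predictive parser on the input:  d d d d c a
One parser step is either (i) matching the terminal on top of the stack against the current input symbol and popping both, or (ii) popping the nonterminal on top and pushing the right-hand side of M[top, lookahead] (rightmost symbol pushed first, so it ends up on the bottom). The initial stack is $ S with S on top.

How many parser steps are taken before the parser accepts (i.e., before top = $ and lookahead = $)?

11

      Stack      Input          Action
   1  $ S        d d d d c a $  expand S ::= d d E
   2  $ E d d    d d d d c a $  match d
   3  $ E d      d d d c a $    match d
   4  $ E        d d c a $      expand E ::= S a
   5  $ a S      d d c a $      expand S ::= d d E
   6  $ a E d d  d d c a $      match d
   7  $ a E d    d c a $        match d
   8  $ a E      c a $          expand E ::= c R
   9  $ a R c    c a $          match c
  10  $ a R      a $            expand R ::= epsilon
  11  $ a        a $            match a
Accept reached after 11 steps.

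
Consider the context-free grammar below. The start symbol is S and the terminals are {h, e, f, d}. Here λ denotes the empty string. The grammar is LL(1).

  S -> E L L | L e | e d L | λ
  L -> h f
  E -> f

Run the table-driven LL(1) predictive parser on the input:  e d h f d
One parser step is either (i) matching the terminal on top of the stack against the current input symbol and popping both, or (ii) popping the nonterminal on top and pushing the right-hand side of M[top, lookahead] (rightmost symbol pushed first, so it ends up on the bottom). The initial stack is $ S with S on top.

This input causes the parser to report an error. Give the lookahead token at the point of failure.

d

     Stack    Input        Action
  1  $ S      e d h f d $  expand S -> e d L
  2  $ L d e  e d h f d $  match e
  3  $ L d    d h f d $    match d
  4  $ L      h f d $      expand L -> h f
  5  $ f h    h f d $      match h
  6  $ f      f d $        match f
  7  $        d $          error: stack empty but input remains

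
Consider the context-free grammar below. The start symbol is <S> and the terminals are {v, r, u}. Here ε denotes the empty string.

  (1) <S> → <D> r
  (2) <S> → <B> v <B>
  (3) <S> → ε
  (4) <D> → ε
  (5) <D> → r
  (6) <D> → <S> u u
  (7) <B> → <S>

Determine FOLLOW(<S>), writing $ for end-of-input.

FIRST(<S>) = {ε, r, u, v}  (via <D> r, <B> v <B>)
FIRST(<D>) = {ε, r, u, v}  (via <S> u u)
FIRST(<B>) = {ε, r, u, v}  (via <S>)
FOLLOW(<S>) includes $ since <S> is the start symbol.
FOLLOW(<D>): in <S>→<D> r, <D> is followed by r with FIRST {r}. Thus FOLLOW(<D>) = {r}.
FOLLOW(<S>): in <D>→<S> u u, <S> is followed by u u with FIRST {u}; in <B>→<S>, the suffix after <S> is empty, so FOLLOW(<S>) ⊇ FOLLOW(<B>) = {$, u, v}. Thus FOLLOW(<S>) = {$, u, v}.
FOLLOW(<B>): in <S>→<B> v <B> (occurrence 1), <B> is followed by v <B> with FIRST {v}; in <S>→<B> v <B> (occurrence 2), the suffix after <B> is empty, so FOLLOW(<B>) ⊇ FOLLOW(<S>) = {$, u, v}. Thus FOLLOW(<B>) = {$, u, v}.

{$, u, v}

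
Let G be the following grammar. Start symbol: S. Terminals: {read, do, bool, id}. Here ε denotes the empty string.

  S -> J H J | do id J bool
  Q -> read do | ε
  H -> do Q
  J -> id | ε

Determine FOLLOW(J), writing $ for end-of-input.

FIRST(Q): from Q->read do we get {read}; from Q->ε we get {ε}. So FIRST(Q) = {ε, read}.
FIRST(H): from H->do Q we get {do}. So FIRST(H) = {do}.
FIRST(J): from J->id we get {id}; from J->ε we get {ε}. So FIRST(J) = {ε, id}.
FIRST(S): from S->J H J we get {do, id}; from S->do id J bool we get {do}. So FIRST(S) = {do, id}.
FOLLOW(S) includes $ since S is the start symbol.
FOLLOW(S): S appears on no right-hand side. Thus FOLLOW(S) = {$}.
FOLLOW(H): in S->J H J, H is followed by J with FIRST {ε, id}; in S->J H J, the suffix after H is nullable, so FOLLOW(H) ⊇ FOLLOW(S) = {$}. Thus FOLLOW(H) = {$, id}.
FOLLOW(Q): in H->do Q, the suffix after Q is empty, so FOLLOW(Q) ⊇ FOLLOW(H) = {$, id}. Thus FOLLOW(Q) = {$, id}.
FOLLOW(J): in S->J H J (occurrence 1), J is followed by H J with FIRST {do}; in S->J H J (occurrence 2), the suffix after J is empty, so FOLLOW(J) ⊇ FOLLOW(S) = {$}; in S->do id J bool, J is followed by bool with FIRST {bool}. Thus FOLLOW(J) = {$, bool, do}.

{$, bool, do}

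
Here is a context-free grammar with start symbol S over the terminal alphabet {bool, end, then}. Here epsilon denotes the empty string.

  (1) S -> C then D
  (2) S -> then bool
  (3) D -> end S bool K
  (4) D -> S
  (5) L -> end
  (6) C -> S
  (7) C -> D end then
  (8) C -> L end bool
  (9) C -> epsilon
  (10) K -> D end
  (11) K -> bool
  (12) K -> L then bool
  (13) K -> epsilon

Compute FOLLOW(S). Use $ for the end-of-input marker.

FIRST(L): from L->end we get {end}. So FIRST(L) = {end}.
FIRST(S): from S->C then D we get {end, then}; from S->then bool we get {then}. So FIRST(S) = {end, then}.
FIRST(D): from D->end S bool K we get {end}; from D->S we get {end, then}. So FIRST(D) = {end, then}.
FIRST(C): from C->S we get {end, then}; from C->D end then we get {end, then}; from C->L end bool we get {end}; from C->epsilon we get {epsilon}. So FIRST(C) = {epsilon, end, then}.
FIRST(K): from K->D end we get {end, then}; from K->bool we get {bool}; from K->L then bool we get {end}; from K->epsilon we get {epsilon}. So FIRST(K) = {epsilon, bool, end, then}.
FOLLOW(S) includes $ since S is the start symbol.
FOLLOW(L): in C->L end bool, L is followed by end bool with FIRST {end}; in K->L then bool, L is followed by then bool with FIRST {then}. Thus FOLLOW(L) = {end, then}.
FOLLOW(C): in S->C then D, C is followed by then D with FIRST {then}. Thus FOLLOW(C) = {then}.
FOLLOW(S): in D->end S bool K, S is followed by bool K with FIRST {bool}; in D->S, the suffix after S is empty, so FOLLOW(S) ⊇ FOLLOW(D) = {$, bool, end, then}; in C->S, the suffix after S is empty, so FOLLOW(S) ⊇ FOLLOW(C) = {then}. Thus FOLLOW(S) = {$, bool, end, then}.
FOLLOW(D): in S->C then D, the suffix after D is empty, so FOLLOW(D) ⊇ FOLLOW(S) = {$, bool, end, then}; in C->D end then, D is followed by end then with FIRST {end}; in K->D end, D is followed by end with FIRST {end}. Thus FOLLOW(D) = {$, bool, end, then}.
FOLLOW(K): in D->end S bool K, the suffix after K is empty, so FOLLOW(K) ⊇ FOLLOW(D) = {$, bool, end, then}. Thus FOLLOW(K) = {$, bool, end, then}.

{$, bool, end, then}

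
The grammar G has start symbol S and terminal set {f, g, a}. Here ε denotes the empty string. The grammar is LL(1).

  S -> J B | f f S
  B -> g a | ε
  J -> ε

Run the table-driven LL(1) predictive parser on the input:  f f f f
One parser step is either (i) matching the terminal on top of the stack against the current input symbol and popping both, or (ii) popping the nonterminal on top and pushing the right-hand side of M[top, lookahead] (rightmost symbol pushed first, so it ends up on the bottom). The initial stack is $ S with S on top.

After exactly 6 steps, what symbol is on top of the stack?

S

step 1: stack=$ S  input=f f f f $  — expand S -> f f S
step 2: stack=$ S f f  input=f f f f $  — match f
step 3: stack=$ S f  input=f f f $  — match f
step 4: stack=$ S  input=f f $  — expand S -> f f S
step 5: stack=$ S f f  input=f f $  — match f
step 6: stack=$ S f  input=f $  — match f
Stack after step 6: $ S (top = S).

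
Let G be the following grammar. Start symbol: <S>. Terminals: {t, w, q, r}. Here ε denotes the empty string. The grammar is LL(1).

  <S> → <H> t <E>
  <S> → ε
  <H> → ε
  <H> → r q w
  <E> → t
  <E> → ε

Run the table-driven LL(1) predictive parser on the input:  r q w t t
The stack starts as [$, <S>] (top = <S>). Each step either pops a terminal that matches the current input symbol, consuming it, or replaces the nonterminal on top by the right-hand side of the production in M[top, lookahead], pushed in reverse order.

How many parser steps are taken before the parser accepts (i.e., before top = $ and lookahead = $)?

8

step 1: stack=$ <S>  input=r q w t t $  — expand <S> → <H> t <E>
step 2: stack=$ <E> t <H>  input=r q w t t $  — expand <H> → r q w
step 3: stack=$ <E> t w q r  input=r q w t t $  — match r
step 4: stack=$ <E> t w q  input=q w t t $  — match q
step 5: stack=$ <E> t w  input=w t t $  — match w
step 6: stack=$ <E> t  input=t t $  — match t
step 7: stack=$ <E>  input=t $  — expand <E> → t
step 8: stack=$ t  input=t $  — match t
Accept reached after 8 steps.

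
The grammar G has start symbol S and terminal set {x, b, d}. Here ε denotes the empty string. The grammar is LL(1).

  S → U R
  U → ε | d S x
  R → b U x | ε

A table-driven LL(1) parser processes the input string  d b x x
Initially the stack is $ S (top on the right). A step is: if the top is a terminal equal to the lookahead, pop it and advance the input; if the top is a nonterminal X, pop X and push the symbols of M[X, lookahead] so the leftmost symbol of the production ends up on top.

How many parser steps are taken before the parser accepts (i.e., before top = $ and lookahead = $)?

step 1: stack=$ S  input=d b x x $  — expand S → U R
step 2: stack=$ R U  input=d b x x $  — expand U → d S x
step 3: stack=$ R x S d  input=d b x x $  — match d
step 4: stack=$ R x S  input=b x x $  — expand S → U R
step 5: stack=$ R x R U  input=b x x $  — expand U → ε
step 6: stack=$ R x R  input=b x x $  — expand R → b U x
step 7: stack=$ R x x U b  input=b x x $  — match b
step 8: stack=$ R x x U  input=x x $  — expand U → ε
step 9: stack=$ R x x  input=x x $  — match x
step 10: stack=$ R x  input=x $  — match x
step 11: stack=$ R  input=$  — expand R → ε
Accept reached after 11 steps.

11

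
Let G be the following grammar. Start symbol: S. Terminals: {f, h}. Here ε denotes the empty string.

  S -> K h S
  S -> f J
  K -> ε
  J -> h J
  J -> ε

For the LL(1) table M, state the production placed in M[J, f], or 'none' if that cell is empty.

FIRST(K) = {ε}
FIRST(J) = {ε, h}
FIRST(S) = {f, h}  (via K h S)
FOLLOW(S) includes $ since S is the start symbol.
FOLLOW(S): in S->K h S, the suffix after S is empty (adds nothing new). Thus FOLLOW(S) = {$}.
FOLLOW(J): in S->f J, the suffix after J is empty, so FOLLOW(J) ⊇ FOLLOW(S) = {$}; in J->h J, the suffix after J is empty (adds nothing new). Thus FOLLOW(J) = {$}.
For J -> h J: FIRST(h J) = {h}, so it goes in M[J, t] for t ∈ {h}.
For J -> ε: FIRST(ε) = {ε}, so it goes in M[J, t] for t ∈ {}; since ε ∈ FIRST, also for every t ∈ FOLLOW(J) = {$}.
None of these place a production in M[J, f].

none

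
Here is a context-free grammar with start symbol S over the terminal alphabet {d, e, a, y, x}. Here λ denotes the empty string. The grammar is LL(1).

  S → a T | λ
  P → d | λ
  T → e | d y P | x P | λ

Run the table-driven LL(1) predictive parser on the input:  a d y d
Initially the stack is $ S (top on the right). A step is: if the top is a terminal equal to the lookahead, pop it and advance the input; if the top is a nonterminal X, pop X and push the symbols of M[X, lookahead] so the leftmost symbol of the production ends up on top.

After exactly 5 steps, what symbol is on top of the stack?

     Stack    Input      Action
  1  $ S      a d y d $  expand S → a T
  2  $ T a    a d y d $  match a
  3  $ T      d y d $    expand T → d y P
  4  $ P y d  d y d $    match d
  5  $ P y    y d $      match y
Stack after step 5: $ P (top = P).

P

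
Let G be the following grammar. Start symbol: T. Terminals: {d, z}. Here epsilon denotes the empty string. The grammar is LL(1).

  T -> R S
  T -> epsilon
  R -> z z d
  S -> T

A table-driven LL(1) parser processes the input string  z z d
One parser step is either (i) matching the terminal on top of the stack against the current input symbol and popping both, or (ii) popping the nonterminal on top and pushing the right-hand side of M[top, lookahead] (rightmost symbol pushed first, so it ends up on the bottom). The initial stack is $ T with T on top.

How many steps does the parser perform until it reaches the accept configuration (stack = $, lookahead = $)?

     Stack      Input    Action
  1  $ T        z z d $  expand T -> R S
  2  $ S R      z z d $  expand R -> z z d
  3  $ S d z z  z z d $  match z
  4  $ S d z    z d $    match z
  5  $ S d      d $      match d
  6  $ S        $        expand S -> T
  7  $ T        $        expand T -> epsilon
Accept reached after 7 steps.

7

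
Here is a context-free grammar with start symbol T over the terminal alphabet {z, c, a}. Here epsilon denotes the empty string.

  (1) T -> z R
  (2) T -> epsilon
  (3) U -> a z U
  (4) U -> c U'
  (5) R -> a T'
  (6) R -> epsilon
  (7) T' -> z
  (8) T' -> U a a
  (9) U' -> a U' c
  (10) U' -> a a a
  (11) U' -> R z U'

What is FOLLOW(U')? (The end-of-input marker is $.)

FIRST(T) = {epsilon, z}
FIRST(U) = {a, c}
FIRST(R) = {epsilon, a}
FIRST(T') = {a, c, z}  (via U a a)
FIRST(U') = {a, z}  (via R z U')
FOLLOW(T) includes $ since T is the start symbol.
FOLLOW(T): T appears on no right-hand side. Thus FOLLOW(T) = {$}.
FOLLOW(U): in U->a z U, the suffix after U is empty (adds nothing new); in T'->U a a, U is followed by a a with FIRST {a}. Thus FOLLOW(U) = {a}.
FOLLOW(R): in T->z R, the suffix after R is empty, so FOLLOW(R) ⊇ FOLLOW(T) = {$}; in U'->R z U', R is followed by z U' with FIRST {z}. Thus FOLLOW(R) = {$, z}.
FOLLOW(T'): in R->a T', the suffix after T' is empty, so FOLLOW(T') ⊇ FOLLOW(R) = {$, z}. Thus FOLLOW(T') = {$, z}.
FOLLOW(U'): in U->c U', the suffix after U' is empty, so FOLLOW(U') ⊇ FOLLOW(U) = {a}; in U'->a U' c, U' is followed by c with FIRST {c}; in U'->R z U', the suffix after U' is empty (adds nothing new). Thus FOLLOW(U') = {a, c}.

{a, c}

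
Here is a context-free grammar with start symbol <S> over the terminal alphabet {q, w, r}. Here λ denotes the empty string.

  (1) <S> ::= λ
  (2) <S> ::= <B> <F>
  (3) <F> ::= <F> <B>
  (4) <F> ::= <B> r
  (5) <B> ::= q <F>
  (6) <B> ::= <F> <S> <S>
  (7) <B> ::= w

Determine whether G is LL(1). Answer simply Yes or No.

No

FIRST(<S>) = {λ, q, w}
FIRST(<F>) = {q, w}
FIRST(<B>) = {q, w}
FOLLOW(<S>) = {$, q, r, w}
FOLLOW(<F>) = {$, q, r, w}
FOLLOW(<B>) = {$, q, r, w}
Cell M[<B>, q] receives both <B> ::= q <F> and <B> ::= <F> <S> <S> — the grammar is not LL(1).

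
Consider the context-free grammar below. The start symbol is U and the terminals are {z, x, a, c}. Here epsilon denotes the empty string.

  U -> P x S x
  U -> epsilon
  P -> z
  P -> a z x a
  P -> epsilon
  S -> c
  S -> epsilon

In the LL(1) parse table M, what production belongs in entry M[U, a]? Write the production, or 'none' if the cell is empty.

U -> P x S x

FIRST(P) = {epsilon, a, z}
FIRST(S) = {epsilon, c}
FIRST(U) = {epsilon, a, x, z}  (via P x S x)
FOLLOW(U) includes $ since U is the start symbol.
FOLLOW(U): U appears on no right-hand side. Thus FOLLOW(U) = {$}.
For U -> P x S x: FIRST(P x S x) = {a, x, z}, so it goes in M[U, t] for t ∈ {a, x, z}.
For U -> epsilon: FIRST(epsilon) = {epsilon}, so it goes in M[U, t] for t ∈ {}; since epsilon ∈ FIRST, also for every t ∈ FOLLOW(U) = {$}.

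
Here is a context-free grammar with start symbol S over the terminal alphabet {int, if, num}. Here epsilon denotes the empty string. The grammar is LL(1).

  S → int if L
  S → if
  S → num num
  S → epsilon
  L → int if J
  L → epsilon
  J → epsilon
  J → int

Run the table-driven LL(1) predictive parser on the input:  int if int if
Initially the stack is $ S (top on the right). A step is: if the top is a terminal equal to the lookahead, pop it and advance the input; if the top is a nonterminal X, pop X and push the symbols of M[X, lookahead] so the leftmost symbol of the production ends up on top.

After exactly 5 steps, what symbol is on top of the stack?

     Stack       Input            Action
  1  $ S         int if int if $  expand S → int if L
  2  $ L if int  int if int if $  match int
  3  $ L if      if int if $      match if
  4  $ L         int if $         expand L → int if J
  5  $ J if int  int if $         match int
Stack after step 5: $ J if (top = if).

if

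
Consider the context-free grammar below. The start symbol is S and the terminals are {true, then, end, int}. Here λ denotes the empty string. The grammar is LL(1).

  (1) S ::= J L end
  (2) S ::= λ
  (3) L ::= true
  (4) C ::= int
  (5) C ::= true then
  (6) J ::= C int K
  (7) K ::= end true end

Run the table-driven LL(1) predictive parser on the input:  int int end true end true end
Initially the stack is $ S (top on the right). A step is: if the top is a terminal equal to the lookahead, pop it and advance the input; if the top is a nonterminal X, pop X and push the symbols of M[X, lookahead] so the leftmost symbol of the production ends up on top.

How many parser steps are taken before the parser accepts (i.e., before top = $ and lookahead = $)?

12

step 1: stack=$ S  input=int int end true end true end $  — expand S ::= J L end
step 2: stack=$ end L J  input=int int end true end true end $  — expand J ::= C int K
step 3: stack=$ end L K int C  input=int int end true end true end $  — expand C ::= int
step 4: stack=$ end L K int int  input=int int end true end true end $  — match int
step 5: stack=$ end L K int  input=int end true end true end $  — match int
step 6: stack=$ end L K  input=end true end true end $  — expand K ::= end true end
step 7: stack=$ end L end true end  input=end true end true end $  — match end
step 8: stack=$ end L end true  input=true end true end $  — match true
step 9: stack=$ end L end  input=end true end $  — match end
step 10: stack=$ end L  input=true end $  — expand L ::= true
step 11: stack=$ end true  input=true end $  — match true
step 12: stack=$ end  input=end $  — match end
Accept reached after 12 steps.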